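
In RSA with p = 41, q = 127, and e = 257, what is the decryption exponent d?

φ(n) = (p−1)(q−1) = 40·126 = 5040.
Need d with 257·d ≡ 1 (mod 5040). Apply the extended Euclidean algorithm:
5040 = 19×257 + 157
257 = 1×157 + 100
157 = 1×100 + 57
100 = 1×57 + 43
57 = 1×43 + 14
43 = 3×14 + 1
14 = 14×1 + 0
Back-substitute:
1 = 43 − 3·14
1 = −3·57 + 4·43
1 = 4·100 − 7·57
1 = −7·157 + 11·100
1 = 11·257 − 18·157
1 = −18·5040 + 353·257
So 257·353 ≡ 1 (mod 5040), hence d = 353.

353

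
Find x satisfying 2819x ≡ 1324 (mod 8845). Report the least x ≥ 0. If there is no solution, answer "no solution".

First find gcd(2819, 8845):
8845 = 3·2819 + 388
2819 = 7·388 + 103
388 = 3·103 + 79
103 = 1·79 + 24
79 = 3·24 + 7
24 = 3·7 + 3
7 = 2·3 + 1
3 = 3·1 + 0
gcd = 1, so a unique solution mod 8845 exists.
Back-substitute for the Bézout coefficients:
1 = 7 − 2·3
1 = −2·24 + 7·7
1 = 7·79 − 23·24
1 = −23·103 + 30·79
1 = 30·388 − 113·103
1 = −113·2819 + 821·388
1 = 821·8845 − 2576·2819
So 2819·(-2576) ≡ 1 (mod 8845), giving 2819⁻¹ ≡ 6269.
x ≡ 2819⁻¹·1324 ≡ 6269·1324 ≡ 3546 (mod 8845).

3546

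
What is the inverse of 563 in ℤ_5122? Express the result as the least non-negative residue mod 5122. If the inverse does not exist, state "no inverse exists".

1583

Apply the Euclidean algorithm to 5122 and 563:
5122 = 9·563 + 55
563 = 10·55 + 13
55 = 4·13 + 3
13 = 4·3 + 1
3 = 3·1 + 0
gcd = 1, so the inverse exists. Back-substitute:
1 = 13 − 4·3
1 = −4·55 + 17·13
1 = 17·563 − 174·55
1 = −174·5122 + 1583·563
So 563·1583 ≡ 1 (mod 5122).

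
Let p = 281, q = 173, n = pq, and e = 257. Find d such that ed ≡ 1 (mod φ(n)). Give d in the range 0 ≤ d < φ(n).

42913

φ(n) = (p−1)(q−1) = 280·172 = 48160.
Need d with 257·d ≡ 1 (mod 48160). Apply the extended Euclidean algorithm:
48160 = 187·257 + 101
257 = 2·101 + 55
101 = 1·55 + 46
55 = 1·46 + 9
46 = 5·9 + 1
9 = 9·1 + 0
Back-substitute:
1 = 46 − 5·9
1 = −5·55 + 6·46
1 = 6·101 − 11·55
1 = −11·257 + 28·101
1 = 28·48160 − 5247·257
So 257·(-5247) ≡ 1 (mod 48160), hence d ≡ -5247 ≡ 42913 (mod 48160).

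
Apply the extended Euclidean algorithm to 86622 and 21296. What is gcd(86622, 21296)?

2

Euclidean algorithm:
86622 = 4×21296 + 1438
21296 = 14×1438 + 1164
1438 = 1×1164 + 274
1164 = 4×274 + 68
274 = 4×68 + 2
68 = 34×2 + 0
gcd(86622, 21296) = 2.
Back-substituting:
2 = 274 − 4·68
2 = −4·1164 + 17·274
2 = 17·1438 − 21·1164
2 = −21·21296 + 311·1438
2 = 311·86622 − 1265·21296
So 2 = (311)·86622 + (-1265)·21296.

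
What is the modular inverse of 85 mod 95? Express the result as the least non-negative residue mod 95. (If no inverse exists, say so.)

Compute gcd(85, 95):
95 = 1·85 + 10
85 = 8·10 + 5
10 = 2·5 + 0
gcd(85, 95) = 5 ≠ 1, so 85 has no multiplicative inverse modulo 95.

no inverse exists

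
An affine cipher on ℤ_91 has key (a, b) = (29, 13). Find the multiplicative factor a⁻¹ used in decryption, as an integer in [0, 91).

22

Extended Euclidean algorithm:
91 = 3·29 + 4
29 = 7·4 + 1
4 = 4·1 + 0
The gcd is 1. Working backward:
1 = 29 − 7·4
1 = −7·91 + 22·29
So 29·22 ≡ 1 (mod 91).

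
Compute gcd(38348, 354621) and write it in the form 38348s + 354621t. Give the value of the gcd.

Repeated division:
354621 = 9×38348 + 9489
38348 = 4×9489 + 392
9489 = 24×392 + 81
392 = 4×81 + 68
81 = 1×68 + 13
68 = 5×13 + 3
13 = 4×3 + 1
3 = 3×1 + 0
gcd(38348, 354621) = 1.
Working backward:
1 = 13 − 4·3
1 = −4·68 + 21·13
1 = 21·81 − 25·68
1 = −25·392 + 121·81
1 = 121·9489 − 2929·392
1 = −2929·38348 + 11837·9489
1 = 11837·354621 − 109462·38348
So 1 = (11837)·354621 + (-109462)·38348.

1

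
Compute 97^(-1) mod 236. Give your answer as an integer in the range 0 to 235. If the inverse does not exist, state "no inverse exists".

Apply the Euclidean algorithm to 236 and 97:
236 = 2·97 + 42
97 = 2·42 + 13
42 = 3·13 + 3
13 = 4·3 + 1
3 = 3·1 + 0
gcd = 1, so the inverse exists. Back-substitute:
1 = 13 − 4·3
1 = −4·42 + 13·13
1 = 13·97 − 30·42
1 = −30·236 + 73·97
So 97·73 ≡ 1 (mod 236).

73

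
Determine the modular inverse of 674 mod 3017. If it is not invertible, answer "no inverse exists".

2923

Extended Euclidean algorithm:
3017 = 4×674 + 321
674 = 2×321 + 32
321 = 10×32 + 1
32 = 32×1 + 0
The gcd is 1. Working backward:
1 = 321 − 10·32
1 = −10·674 + 21·321
1 = 21·3017 − 94·674
So 674·(-94) ≡ 1 (mod 3017), and -94 ≡ 2923 (mod 3017).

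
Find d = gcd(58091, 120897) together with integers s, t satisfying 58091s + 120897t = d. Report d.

1

Repeated division:
120897 = 2×58091 + 4715
58091 = 12×4715 + 1511
4715 = 3×1511 + 182
1511 = 8×182 + 55
182 = 3×55 + 17
55 = 3×17 + 4
17 = 4×4 + 1
4 = 4×1 + 0
gcd(58091, 120897) = 1.
Express as a combination:
1 = 17 − 4·4
1 = −4·55 + 13·17
1 = 13·182 − 43·55
1 = −43·1511 + 357·182
1 = 357·4715 − 1114·1511
1 = −1114·58091 + 13725·4715
1 = 13725·120897 − 28564·58091
So 1 = (13725)·120897 + (-28564)·58091.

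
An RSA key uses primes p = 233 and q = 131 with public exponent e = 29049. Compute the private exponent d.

23129

φ(n) = (p−1)(q−1) = 232·130 = 30160.
Need d with 29049·d ≡ 1 (mod 30160). Apply the extended Euclidean algorithm:
30160 = 1·29049 + 1111
29049 = 26·1111 + 163
1111 = 6·163 + 133
163 = 1·133 + 30
133 = 4·30 + 13
30 = 2·13 + 4
13 = 3·4 + 1
4 = 4·1 + 0
Back-substitute:
1 = 13 − 3·4
1 = −3·30 + 7·13
1 = 7·133 − 31·30
1 = −31·163 + 38·133
1 = 38·1111 − 259·163
1 = −259·29049 + 6772·1111
1 = 6772·30160 − 7031·29049
So 29049·(-7031) ≡ 1 (mod 30160), hence d ≡ -7031 ≡ 23129 (mod 30160).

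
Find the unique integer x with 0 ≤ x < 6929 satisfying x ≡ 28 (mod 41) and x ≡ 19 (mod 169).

Write x = 28 + 41·k. Then 41·k ≡ 19 − 28 ≡ 160 (mod 169).
Need 41⁻¹ mod 169. Extended Euclid on (169, 41):
169 = 4·41 + 5
41 = 8·5 + 1
5 = 5·1 + 0
Back-substitute:
1 = 41 − 8·5
1 = −8·169 + 33·41
41⁻¹ ≡ 33 (mod 169), so k ≡ 33·160 ≡ 41 (mod 169).
x = 28 + 41·41 = 1709.

1709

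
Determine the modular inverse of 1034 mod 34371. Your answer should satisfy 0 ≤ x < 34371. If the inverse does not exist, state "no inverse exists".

Extended Euclidean algorithm:
34371 = 33*1034 + 249
1034 = 4*249 + 38
249 = 6*38 + 21
38 = 1*21 + 17
21 = 1*17 + 4
17 = 4*4 + 1
4 = 4*1 + 0
The gcd is 1. Working backward:
1 = 17 − 4·4
1 = −4·21 + 5·17
1 = 5·38 − 9·21
1 = −9·249 + 59·38
1 = 59·1034 − 245·249
1 = −245·34371 + 8144·1034
So 1034·8144 ≡ 1 (mod 34371).

8144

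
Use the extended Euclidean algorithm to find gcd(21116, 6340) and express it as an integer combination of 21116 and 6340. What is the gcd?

Repeated division:
21116 = 3*6340 + 2096
6340 = 3*2096 + 52
2096 = 40*52 + 16
52 = 3*16 + 4
16 = 4*4 + 0
gcd(21116, 6340) = 4.
Express as a combination:
4 = 52 − 3·16
4 = −3·2096 + 121·52
4 = 121·6340 − 366·2096
4 = −366·21116 + 1219·6340
So 4 = (-366)·21116 + (1219)·6340.

4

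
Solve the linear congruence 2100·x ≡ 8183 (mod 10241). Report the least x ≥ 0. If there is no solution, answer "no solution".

672

First find gcd(2100, 10241):
10241 = 4*2100 + 1841
2100 = 1*1841 + 259
1841 = 7*259 + 28
259 = 9*28 + 7
28 = 4*7 + 0
gcd = 7 and 7 | 8183, so solutions exist. Divide through by 7: 300x ≡ 1169 (mod 1463).
Now find 300⁻¹ mod 1463:
1463 = 4×300 + 263
300 = 1×263 + 37
263 = 7×37 + 4
37 = 9×4 + 1
4 = 4×1 + 0
Back-substitute:
1 = 37 − 9·4
1 = −9·263 + 64·37
1 = 64·300 − 73·263
1 = −73·1463 + 356·300
So 300⁻¹ ≡ 356 (mod 1463).
Then x ≡ 356·1169 ≡ 672 (mod 1463); the smallest non-negative solution is x = 672.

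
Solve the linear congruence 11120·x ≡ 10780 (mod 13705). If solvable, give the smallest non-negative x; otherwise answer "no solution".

2037

First find gcd(11120, 13705):
13705 = 1·11120 + 2585
11120 = 4·2585 + 780
2585 = 3·780 + 245
780 = 3·245 + 45
245 = 5·45 + 20
45 = 2·20 + 5
20 = 4·5 + 0
gcd = 5 and 5 | 10780, so solutions exist. Divide through by 5: 2224x ≡ 2156 (mod 2741).
Now find 2224⁻¹ mod 2741:
2741 = 1*2224 + 517
2224 = 4*517 + 156
517 = 3*156 + 49
156 = 3*49 + 9
49 = 5*9 + 4
9 = 2*4 + 1
4 = 4*1 + 0
Back-substitute:
1 = 9 − 2·4
1 = −2·49 + 11·9
1 = 11·156 − 35·49
1 = −35·517 + 116·156
1 = 116·2224 − 499·517
1 = −499·2741 + 615·2224
So 2224⁻¹ ≡ 615 (mod 2741).
Then x ≡ 615·2156 ≡ 2037 (mod 2741); the smallest non-negative solution is x = 2037.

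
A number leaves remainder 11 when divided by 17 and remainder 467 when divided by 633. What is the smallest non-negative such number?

3632

Write x = 11 + 17·k. Then 17·k ≡ 467 − 11 ≡ 456 (mod 633).
Need 17⁻¹ mod 633. Extended Euclid on (633, 17):
633 = 37×17 + 4
17 = 4×4 + 1
4 = 4×1 + 0
Back-substitute:
1 = 17 − 4·4
1 = −4·633 + 149·17
17⁻¹ ≡ 149 (mod 633), so k ≡ 149·456 ≡ 213 (mod 633).
x = 11 + 17·213 = 3632.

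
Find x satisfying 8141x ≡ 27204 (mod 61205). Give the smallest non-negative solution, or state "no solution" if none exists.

21024

First find gcd(8141, 61205):
61205 = 7*8141 + 4218
8141 = 1*4218 + 3923
4218 = 1*3923 + 295
3923 = 13*295 + 88
295 = 3*88 + 31
88 = 2*31 + 26
31 = 1*26 + 5
26 = 5*5 + 1
5 = 5*1 + 0
gcd = 1, so a unique solution mod 61205 exists.
Back-substitute for the Bézout coefficients:
1 = 26 − 5·5
1 = −5·31 + 6·26
1 = 6·88 − 17·31
1 = −17·295 + 57·88
1 = 57·3923 − 758·295
1 = −758·4218 + 815·3923
1 = 815·8141 − 1573·4218
1 = −1573·61205 + 11826·8141
So 8141·(11826) ≡ 1 (mod 61205), giving 8141⁻¹ ≡ 11826.
x ≡ 8141⁻¹·27204 ≡ 11826·27204 ≡ 21024 (mod 61205).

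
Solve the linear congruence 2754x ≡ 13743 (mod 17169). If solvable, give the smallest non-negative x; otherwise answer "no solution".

First find gcd(2754, 17169):
17169 = 6*2754 + 645
2754 = 4*645 + 174
645 = 3*174 + 123
174 = 1*123 + 51
123 = 2*51 + 21
51 = 2*21 + 9
21 = 2*9 + 3
9 = 3*3 + 0
gcd = 3 and 3 | 13743, so solutions exist. Divide through by 3: 918x ≡ 4581 (mod 5723).
Now find 918⁻¹ mod 5723:
5723 = 6×918 + 215
918 = 4×215 + 58
215 = 3×58 + 41
58 = 1×41 + 17
41 = 2×17 + 7
17 = 2×7 + 3
7 = 2×3 + 1
3 = 3×1 + 0
Back-substitute:
1 = 7 − 2·3
1 = −2·17 + 5·7
1 = 5·41 − 12·17
1 = −12·58 + 17·41
1 = 17·215 − 63·58
1 = −63·918 + 269·215
1 = 269·5723 − 1677·918
So 918·(-1677) ≡ 1 (mod 5723), i.e. 918⁻¹ ≡ 4046.
Then x ≡ 4046·4581 ≡ 3652 (mod 5723); the smallest non-negative solution is x = 3652.

3652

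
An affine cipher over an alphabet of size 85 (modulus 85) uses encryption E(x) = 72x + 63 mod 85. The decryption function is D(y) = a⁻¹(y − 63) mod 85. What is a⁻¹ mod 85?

13

Extended Euclidean algorithm:
85 = 1*72 + 13
72 = 5*13 + 7
13 = 1*7 + 6
7 = 1*6 + 1
6 = 6*1 + 0
gcd = 1, so the inverse exists. Back-substitute:
1 = 7 − 6
1 = −13 + 2·7
1 = 2·72 − 11·13
1 = −11·85 + 13·72
So 72·13 ≡ 1 (mod 85).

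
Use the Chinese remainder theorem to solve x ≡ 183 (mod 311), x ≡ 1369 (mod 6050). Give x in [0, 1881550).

1858719

Write x = 183 + 311·k. Then 311·k ≡ 1369 − 183 ≡ 1186 (mod 6050).
Need 311⁻¹ mod 6050. Extended Euclid on (6050, 311):
6050 = 19*311 + 141
311 = 2*141 + 29
141 = 4*29 + 25
29 = 1*25 + 4
25 = 6*4 + 1
4 = 4*1 + 0
Back-substitute:
1 = 25 − 6·4
1 = −6·29 + 7·25
1 = 7·141 − 34·29
1 = −34·311 + 75·141
1 = 75·6050 − 1459·311
311⁻¹ ≡ 4591 (mod 6050), so k ≡ 4591·1186 ≡ 5976 (mod 6050).
x = 183 + 311·5976 = 1858719.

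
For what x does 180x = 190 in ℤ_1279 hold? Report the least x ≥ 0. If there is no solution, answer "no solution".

First find gcd(180, 1279):
1279 = 7*180 + 19
180 = 9*19 + 9
19 = 2*9 + 1
9 = 9*1 + 0
gcd = 1, so a unique solution mod 1279 exists.
Back-substitute for the Bézout coefficients:
1 = 19 − 2·9
1 = −2·180 + 19·19
1 = 19·1279 − 135·180
So 180·(-135) ≡ 1 (mod 1279), giving 180⁻¹ ≡ 1144.
x ≡ 180⁻¹·190 ≡ 1144·190 ≡ 1209 (mod 1279).

1209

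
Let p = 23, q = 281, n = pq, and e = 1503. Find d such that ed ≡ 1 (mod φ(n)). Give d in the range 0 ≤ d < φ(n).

4287

φ(n) = (p−1)(q−1) = 22·280 = 6160.
Need d with 1503·d ≡ 1 (mod 6160). Apply the extended Euclidean algorithm:
6160 = 4*1503 + 148
1503 = 10*148 + 23
148 = 6*23 + 10
23 = 2*10 + 3
10 = 3*3 + 1
3 = 3*1 + 0
Back-substitute:
1 = 10 − 3·3
1 = −3·23 + 7·10
1 = 7·148 − 45·23
1 = −45·1503 + 457·148
1 = 457·6160 − 1873·1503
So 1503·(-1873) ≡ 1 (mod 6160), hence d ≡ -1873 ≡ 4287 (mod 6160).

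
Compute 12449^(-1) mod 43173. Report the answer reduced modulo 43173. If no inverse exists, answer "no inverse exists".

Extended Euclidean algorithm:
43173 = 3*12449 + 5826
12449 = 2*5826 + 797
5826 = 7*797 + 247
797 = 3*247 + 56
247 = 4*56 + 23
56 = 2*23 + 10
23 = 2*10 + 3
10 = 3*3 + 1
3 = 3*1 + 0
The gcd is 1. Working backward:
1 = 10 − 3·3
1 = −3·23 + 7·10
1 = 7·56 − 17·23
1 = −17·247 + 75·56
1 = 75·797 − 242·247
1 = −242·5826 + 1769·797
1 = 1769·12449 − 3780·5826
1 = −3780·43173 + 13109·12449
So 12449·13109 ≡ 1 (mod 43173).

13109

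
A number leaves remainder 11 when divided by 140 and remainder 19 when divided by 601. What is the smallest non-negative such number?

55311

Write x = 11 + 140·k. Then 140·k ≡ 19 − 11 ≡ 8 (mod 601).
Need 140⁻¹ mod 601. Extended Euclid on (601, 140):
601 = 4·140 + 41
140 = 3·41 + 17
41 = 2·17 + 7
17 = 2·7 + 3
7 = 2·3 + 1
3 = 3·1 + 0
Back-substitute:
1 = 7 − 2·3
1 = −2·17 + 5·7
1 = 5·41 − 12·17
1 = −12·140 + 41·41
1 = 41·601 − 176·140
140⁻¹ ≡ 425 (mod 601), so k ≡ 425·8 ≡ 395 (mod 601).
x = 11 + 140·395 = 55311.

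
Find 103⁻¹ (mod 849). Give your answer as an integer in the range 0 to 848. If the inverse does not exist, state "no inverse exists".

gcd(849, 103) by repeated division:
849 = 8·103 + 25
103 = 4·25 + 3
25 = 8·3 + 1
3 = 3·1 + 0
Since gcd(103, 849) = 1, back-substitute to write 1 as a combination:
1 = 25 − 8·3
1 = −8·103 + 33·25
1 = 33·849 − 272·103
Hence 103⁻¹ ≡ -272 ≡ 577 (mod 849).

577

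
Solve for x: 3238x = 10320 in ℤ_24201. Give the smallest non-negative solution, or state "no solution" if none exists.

First find gcd(3238, 24201):
24201 = 7*3238 + 1535
3238 = 2*1535 + 168
1535 = 9*168 + 23
168 = 7*23 + 7
23 = 3*7 + 2
7 = 3*2 + 1
2 = 2*1 + 0
gcd = 1, so a unique solution mod 24201 exists.
Back-substitute for the Bézout coefficients:
1 = 7 − 3·2
1 = −3·23 + 10·7
1 = 10·168 − 73·23
1 = −73·1535 + 667·168
1 = 667·3238 − 1407·1535
1 = −1407·24201 + 10516·3238
So 3238·(10516) ≡ 1 (mod 24201), giving 3238⁻¹ ≡ 10516.
x ≡ 3238⁻¹·10320 ≡ 10516·10320 ≡ 7836 (mod 24201).

7836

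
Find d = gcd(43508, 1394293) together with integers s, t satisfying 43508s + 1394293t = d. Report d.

1

Repeated division:
1394293 = 32·43508 + 2037
43508 = 21·2037 + 731
2037 = 2·731 + 575
731 = 1·575 + 156
575 = 3·156 + 107
156 = 1·107 + 49
107 = 2·49 + 9
49 = 5·9 + 4
9 = 2·4 + 1
4 = 4·1 + 0
gcd(43508, 1394293) = 1.
Back-substituting:
1 = 9 − 2·4
1 = −2·49 + 11·9
1 = 11·107 − 24·49
1 = −24·156 + 35·107
1 = 35·575 − 129·156
1 = −129·731 + 164·575
1 = 164·2037 − 457·731
1 = −457·43508 + 9761·2037
1 = 9761·1394293 − 312809·43508
So 1 = (9761)·1394293 + (-312809)·43508.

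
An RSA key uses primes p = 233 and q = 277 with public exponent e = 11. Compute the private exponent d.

58211

φ(n) = (p−1)(q−1) = 232·276 = 64032.
Need d with 11·d ≡ 1 (mod 64032). Apply the extended Euclidean algorithm:
64032 = 5821×11 + 1
11 = 11×1 + 0
Back-substitute:
1 = 64032 − 5821·11
So 11·(-5821) ≡ 1 (mod 64032), hence d ≡ -5821 ≡ 58211 (mod 64032).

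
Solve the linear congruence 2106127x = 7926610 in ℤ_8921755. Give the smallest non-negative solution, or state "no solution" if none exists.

3516035

First find gcd(2106127, 8921755):
8921755 = 4×2106127 + 497247
2106127 = 4×497247 + 117139
497247 = 4×117139 + 28691
117139 = 4×28691 + 2375
28691 = 12×2375 + 191
2375 = 12×191 + 83
191 = 2×83 + 25
83 = 3×25 + 8
25 = 3×8 + 1
8 = 8×1 + 0
gcd = 1, so a unique solution mod 8921755 exists.
Back-substitute for the Bézout coefficients:
1 = 25 − 3·8
1 = −3·83 + 10·25
1 = 10·191 − 23·83
1 = −23·2375 + 286·191
1 = 286·28691 − 3455·2375
1 = −3455·117139 + 14106·28691
1 = 14106·497247 − 59879·117139
1 = −59879·2106127 + 253622·497247
1 = 253622·8921755 − 1074367·2106127
So 2106127·(-1074367) ≡ 1 (mod 8921755), giving 2106127⁻¹ ≡ 7847388.
x ≡ 2106127⁻¹·7926610 ≡ 7847388·7926610 ≡ 3516035 (mod 8921755).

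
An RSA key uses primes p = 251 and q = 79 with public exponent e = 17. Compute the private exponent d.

18353

φ(n) = (p−1)(q−1) = 250·78 = 19500.
Need d with 17·d ≡ 1 (mod 19500). Apply the extended Euclidean algorithm:
19500 = 1147×17 + 1
17 = 17×1 + 0
Back-substitute:
1 = 19500 − 1147·17
So 17·(-1147) ≡ 1 (mod 19500), hence d ≡ -1147 ≡ 18353 (mod 19500).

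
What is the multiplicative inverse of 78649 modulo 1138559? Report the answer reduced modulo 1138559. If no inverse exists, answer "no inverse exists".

Extended Euclidean algorithm:
1138559 = 14*78649 + 37473
78649 = 2*37473 + 3703
37473 = 10*3703 + 443
3703 = 8*443 + 159
443 = 2*159 + 125
159 = 1*125 + 34
125 = 3*34 + 23
34 = 1*23 + 11
23 = 2*11 + 1
11 = 11*1 + 0
gcd = 1, so the inverse exists. Back-substitute:
1 = 23 − 2·11
1 = −2·34 + 3·23
1 = 3·125 − 11·34
1 = −11·159 + 14·125
1 = 14·443 − 39·159
1 = −39·3703 + 326·443
1 = 326·37473 − 3299·3703
1 = −3299·78649 + 6924·37473
1 = 6924·1138559 − 100235·78649
Hence 78649⁻¹ ≡ -100235 ≡ 1038324 (mod 1138559).

1038324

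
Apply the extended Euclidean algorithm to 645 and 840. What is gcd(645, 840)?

Euclidean algorithm:
840 = 1×645 + 195
645 = 3×195 + 60
195 = 3×60 + 15
60 = 4×15 + 0
gcd(645, 840) = 15.
Back-substituting:
15 = 195 − 3·60
15 = −3·645 + 10·195
15 = 10·840 − 13·645
So 15 = (10)·840 + (-13)·645.

15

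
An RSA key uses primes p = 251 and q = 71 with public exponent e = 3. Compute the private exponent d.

11667

φ(n) = (p−1)(q−1) = 250·70 = 17500.
Need d with 3·d ≡ 1 (mod 17500). Apply the extended Euclidean algorithm:
17500 = 5833*3 + 1
3 = 3*1 + 0
Back-substitute:
1 = 17500 − 5833·3
So 3·(-5833) ≡ 1 (mod 17500), hence d ≡ -5833 ≡ 11667 (mod 17500).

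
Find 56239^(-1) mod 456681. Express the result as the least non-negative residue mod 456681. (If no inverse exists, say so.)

Extended Euclidean algorithm:
456681 = 8*56239 + 6769
56239 = 8*6769 + 2087
6769 = 3*2087 + 508
2087 = 4*508 + 55
508 = 9*55 + 13
55 = 4*13 + 3
13 = 4*3 + 1
3 = 3*1 + 0
Since gcd(56239, 456681) = 1, back-substitute to write 1 as a combination:
1 = 13 − 4·3
1 = −4·55 + 17·13
1 = 17·508 − 157·55
1 = −157·2087 + 645·508
1 = 645·6769 − 2092·2087
1 = −2092·56239 + 17381·6769
1 = 17381·456681 − 141140·56239
Thus 56239·(-141140) ≡ 1 (mod 456681); reducing, -141140 mod 456681 = 315541.

315541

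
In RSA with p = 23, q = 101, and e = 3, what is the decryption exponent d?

1467

φ(n) = (p−1)(q−1) = 22·100 = 2200.
Need d with 3·d ≡ 1 (mod 2200). Apply the extended Euclidean algorithm:
2200 = 733*3 + 1
3 = 3*1 + 0
Back-substitute:
1 = 2200 − 733·3
So 3·(-733) ≡ 1 (mod 2200), hence d ≡ -733 ≡ 1467 (mod 2200).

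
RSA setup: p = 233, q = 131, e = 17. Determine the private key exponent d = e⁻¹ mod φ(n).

14193

φ(n) = (p−1)(q−1) = 232·130 = 30160.
Need d with 17·d ≡ 1 (mod 30160). Apply the extended Euclidean algorithm:
30160 = 1774·17 + 2
17 = 8·2 + 1
2 = 2·1 + 0
Back-substitute:
1 = 17 − 8·2
1 = −8·30160 + 14193·17
So 17·14193 ≡ 1 (mod 30160), hence d = 14193.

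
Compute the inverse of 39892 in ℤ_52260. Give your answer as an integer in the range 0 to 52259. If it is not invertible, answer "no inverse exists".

Compute gcd(39892, 52260):
52260 = 1*39892 + 12368
39892 = 3*12368 + 2788
12368 = 4*2788 + 1216
2788 = 2*1216 + 356
1216 = 3*356 + 148
356 = 2*148 + 60
148 = 2*60 + 28
60 = 2*28 + 4
28 = 7*4 + 0
The gcd is 4, not 1, hence no inverse exists.

no inverse exists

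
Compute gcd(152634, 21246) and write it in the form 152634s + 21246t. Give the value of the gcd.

Repeated division:
152634 = 7*21246 + 3912
21246 = 5*3912 + 1686
3912 = 2*1686 + 540
1686 = 3*540 + 66
540 = 8*66 + 12
66 = 5*12 + 6
12 = 2*6 + 0
gcd(152634, 21246) = 6.
Express as a combination:
6 = 66 − 5·12
6 = −5·540 + 41·66
6 = 41·1686 − 128·540
6 = −128·3912 + 297·1686
6 = 297·21246 − 1613·3912
6 = −1613·152634 + 11588·21246
So 6 = (-1613)·152634 + (11588)·21246.

6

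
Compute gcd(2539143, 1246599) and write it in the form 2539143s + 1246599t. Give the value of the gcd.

Repeated division:
2539143 = 2×1246599 + 45945
1246599 = 27×45945 + 6084
45945 = 7×6084 + 3357
6084 = 1×3357 + 2727
3357 = 1×2727 + 630
2727 = 4×630 + 207
630 = 3×207 + 9
207 = 23×9 + 0
gcd(2539143, 1246599) = 9.
Express as a combination:
9 = 630 − 3·207
9 = −3·2727 + 13·630
9 = 13·3357 − 16·2727
9 = −16·6084 + 29·3357
9 = 29·45945 − 219·6084
9 = −219·1246599 + 5942·45945
9 = 5942·2539143 − 12103·1246599
So 9 = (5942)·2539143 + (-12103)·1246599.

9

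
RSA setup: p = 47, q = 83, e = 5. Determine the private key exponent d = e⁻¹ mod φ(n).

1509

φ(n) = (p−1)(q−1) = 46·82 = 3772.
Need d with 5·d ≡ 1 (mod 3772). Apply the extended Euclidean algorithm:
3772 = 754*5 + 2
5 = 2*2 + 1
2 = 2*1 + 0
Back-substitute:
1 = 5 − 2·2
1 = −2·3772 + 1509·5
So 5·1509 ≡ 1 (mod 3772), hence d = 1509.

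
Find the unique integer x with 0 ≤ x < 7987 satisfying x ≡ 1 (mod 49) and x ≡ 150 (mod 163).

Write x = 1 + 49·k. Then 49·k ≡ 150 − 1 ≡ 149 (mod 163).
Need 49⁻¹ mod 163. Extended Euclid on (163, 49):
163 = 3·49 + 16
49 = 3·16 + 1
16 = 16·1 + 0
Back-substitute:
1 = 49 − 3·16
1 = −3·163 + 10·49
49⁻¹ ≡ 10 (mod 163), so k ≡ 10·149 ≡ 23 (mod 163).
x = 1 + 49·23 = 1128.

1128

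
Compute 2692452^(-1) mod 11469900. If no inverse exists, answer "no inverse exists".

Compute gcd(2692452, 11469900):
11469900 = 4×2692452 + 700092
2692452 = 3×700092 + 592176
700092 = 1×592176 + 107916
592176 = 5×107916 + 52596
107916 = 2×52596 + 2724
52596 = 19×2724 + 840
2724 = 3×840 + 204
840 = 4×204 + 24
204 = 8×24 + 12
24 = 2×12 + 0
The gcd is 12, not 1, hence no inverse exists.

no inverse exists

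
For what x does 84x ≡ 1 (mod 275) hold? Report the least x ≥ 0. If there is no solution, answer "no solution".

First find gcd(84, 275):
275 = 3×84 + 23
84 = 3×23 + 15
23 = 1×15 + 8
15 = 1×8 + 7
8 = 1×7 + 1
7 = 7×1 + 0
gcd = 1, so a unique solution mod 275 exists.
Back-substitute for the Bézout coefficients:
1 = 8 − 7
1 = −15 + 2·8
1 = 2·23 − 3·15
1 = −3·84 + 11·23
1 = 11·275 − 36·84
So 84·(-36) ≡ 1 (mod 275), giving 84⁻¹ ≡ 239.
x ≡ 84⁻¹·1 ≡ 239·1 ≡ 239 (mod 275).

239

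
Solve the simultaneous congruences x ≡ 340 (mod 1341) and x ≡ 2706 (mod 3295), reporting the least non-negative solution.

3327361

Write x = 340 + 1341·k. Then 1341·k ≡ 2706 − 340 ≡ 2366 (mod 3295).
Need 1341⁻¹ mod 3295. Extended Euclid on (3295, 1341):
3295 = 2*1341 + 613
1341 = 2*613 + 115
613 = 5*115 + 38
115 = 3*38 + 1
38 = 38*1 + 0
Back-substitute:
1 = 115 − 3·38
1 = −3·613 + 16·115
1 = 16·1341 − 35·613
1 = −35·3295 + 86·1341
1341⁻¹ ≡ 86 (mod 3295), so k ≡ 86·2366 ≡ 2481 (mod 3295).
x = 340 + 1341·2481 = 3327361.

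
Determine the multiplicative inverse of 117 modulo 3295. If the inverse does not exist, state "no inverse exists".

Extended Euclidean algorithm:
3295 = 28*117 + 19
117 = 6*19 + 3
19 = 6*3 + 1
3 = 3*1 + 0
gcd = 1, so the inverse exists. Back-substitute:
1 = 19 − 6·3
1 = −6·117 + 37·19
1 = 37·3295 − 1042·117
Hence 117⁻¹ ≡ -1042 ≡ 2253 (mod 3295).

2253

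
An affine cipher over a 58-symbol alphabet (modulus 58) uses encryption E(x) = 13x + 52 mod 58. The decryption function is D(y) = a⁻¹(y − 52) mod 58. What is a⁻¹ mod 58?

Extended Euclidean algorithm:
58 = 4×13 + 6
13 = 2×6 + 1
6 = 6×1 + 0
Since gcd(13, 58) = 1, back-substitute to write 1 as a combination:
1 = 13 − 2·6
1 = −2·58 + 9·13
So 13·9 ≡ 1 (mod 58).

9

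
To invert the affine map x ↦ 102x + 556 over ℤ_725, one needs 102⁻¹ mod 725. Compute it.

263

Apply the Euclidean algorithm to 725 and 102:
725 = 7×102 + 11
102 = 9×11 + 3
11 = 3×3 + 2
3 = 1×2 + 1
2 = 2×1 + 0
Since gcd(102, 725) = 1, back-substitute to write 1 as a combination:
1 = 3 − 2
1 = −11 + 4·3
1 = 4·102 − 37·11
1 = −37·725 + 263·102
So 102·263 ≡ 1 (mod 725).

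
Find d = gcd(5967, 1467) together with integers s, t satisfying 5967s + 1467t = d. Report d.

9

Euclidean algorithm:
5967 = 4*1467 + 99
1467 = 14*99 + 81
99 = 1*81 + 18
81 = 4*18 + 9
18 = 2*9 + 0
gcd(5967, 1467) = 9.
Back-substituting:
9 = 81 − 4·18
9 = −4·99 + 5·81
9 = 5·1467 − 74·99
9 = −74·5967 + 301·1467
So 9 = (-74)·5967 + (301)·1467.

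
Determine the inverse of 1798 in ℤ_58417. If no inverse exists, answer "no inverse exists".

30833

Run Euclid on (58417, 1798):
58417 = 32×1798 + 881
1798 = 2×881 + 36
881 = 24×36 + 17
36 = 2×17 + 2
17 = 8×2 + 1
2 = 2×1 + 0
Since gcd(1798, 58417) = 1, back-substitute to write 1 as a combination:
1 = 17 − 8·2
1 = −8·36 + 17·17
1 = 17·881 − 416·36
1 = −416·1798 + 849·881
1 = 849·58417 − 27584·1798
Hence 1798⁻¹ ≡ -27584 ≡ 30833 (mod 58417).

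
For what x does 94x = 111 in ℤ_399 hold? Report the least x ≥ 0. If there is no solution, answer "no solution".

345

First find gcd(94, 399):
399 = 4·94 + 23
94 = 4·23 + 2
23 = 11·2 + 1
2 = 2·1 + 0
gcd = 1, so a unique solution mod 399 exists.
Back-substitute for the Bézout coefficients:
1 = 23 − 11·2
1 = −11·94 + 45·23
1 = 45·399 − 191·94
So 94·(-191) ≡ 1 (mod 399), giving 94⁻¹ ≡ 208.
x ≡ 94⁻¹·111 ≡ 208·111 ≡ 345 (mod 399).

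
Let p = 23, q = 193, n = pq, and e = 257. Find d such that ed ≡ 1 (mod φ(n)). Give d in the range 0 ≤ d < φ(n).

641

φ(n) = (p−1)(q−1) = 22·192 = 4224.
Need d with 257·d ≡ 1 (mod 4224). Apply the extended Euclidean algorithm:
4224 = 16×257 + 112
257 = 2×112 + 33
112 = 3×33 + 13
33 = 2×13 + 7
13 = 1×7 + 6
7 = 1×6 + 1
6 = 6×1 + 0
Back-substitute:
1 = 7 − 6
1 = −13 + 2·7
1 = 2·33 − 5·13
1 = −5·112 + 17·33
1 = 17·257 − 39·112
1 = −39·4224 + 641·257
So 257·641 ≡ 1 (mod 4224), hence d = 641.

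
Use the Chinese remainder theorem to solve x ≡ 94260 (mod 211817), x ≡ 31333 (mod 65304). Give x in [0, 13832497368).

Write x = 94260 + 211817·k. Then 211817·k ≡ 31333 − 94260 ≡ 2377 (mod 65304).
Need 211817⁻¹ mod 65304. Extended Euclid on (65304, 15905):
65304 = 4·15905 + 1684
15905 = 9·1684 + 749
1684 = 2·749 + 186
749 = 4·186 + 5
186 = 37·5 + 1
5 = 5·1 + 0
Back-substitute:
1 = 186 − 37·5
1 = −37·749 + 149·186
1 = 149·1684 − 335·749
1 = −335·15905 + 3164·1684
1 = 3164·65304 − 12991·15905
211817⁻¹ ≡ 52313 (mod 65304), so k ≡ 52313·2377 ≡ 9185 (mod 65304).
x = 94260 + 211817·9185 = 1945633405.

1945633405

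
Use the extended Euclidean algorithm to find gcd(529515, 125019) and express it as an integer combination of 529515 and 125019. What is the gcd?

9

Apply Euclid's algorithm to 529515 and 125019:
529515 = 4·125019 + 29439
125019 = 4·29439 + 7263
29439 = 4·7263 + 387
7263 = 18·387 + 297
387 = 1·297 + 90
297 = 3·90 + 27
90 = 3·27 + 9
27 = 3·9 + 0
gcd(529515, 125019) = 9.
Express as a combination:
9 = 90 − 3·27
9 = −3·297 + 10·90
9 = 10·387 − 13·297
9 = −13·7263 + 244·387
9 = 244·29439 − 989·7263
9 = −989·125019 + 4200·29439
9 = 4200·529515 − 17789·125019
So 9 = (4200)·529515 + (-17789)·125019.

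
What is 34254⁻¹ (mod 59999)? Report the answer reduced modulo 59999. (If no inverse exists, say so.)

51467

Run Euclid on (59999, 34254):
59999 = 1*34254 + 25745
34254 = 1*25745 + 8509
25745 = 3*8509 + 218
8509 = 39*218 + 7
218 = 31*7 + 1
7 = 7*1 + 0
gcd = 1, so the inverse exists. Back-substitute:
1 = 218 − 31·7
1 = −31·8509 + 1210·218
1 = 1210·25745 − 3661·8509
1 = −3661·34254 + 4871·25745
1 = 4871·59999 − 8532·34254
So 34254·(-8532) ≡ 1 (mod 59999), and -8532 ≡ 51467 (mod 59999).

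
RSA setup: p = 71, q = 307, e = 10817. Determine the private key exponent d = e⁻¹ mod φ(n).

13913

φ(n) = (p−1)(q−1) = 70·306 = 21420.
Need d with 10817·d ≡ 1 (mod 21420). Apply the extended Euclidean algorithm:
21420 = 1·10817 + 10603
10817 = 1·10603 + 214
10603 = 49·214 + 117
214 = 1·117 + 97
117 = 1·97 + 20
97 = 4·20 + 17
20 = 1·17 + 3
17 = 5·3 + 2
3 = 1·2 + 1
2 = 2·1 + 0
Back-substitute:
1 = 3 − 2
1 = −17 + 6·3
1 = 6·20 − 7·17
1 = −7·97 + 34·20
1 = 34·117 − 41·97
1 = −41·214 + 75·117
1 = 75·10603 − 3716·214
1 = −3716·10817 + 3791·10603
1 = 3791·21420 − 7507·10817
So 10817·(-7507) ≡ 1 (mod 21420), hence d ≡ -7507 ≡ 13913 (mod 21420).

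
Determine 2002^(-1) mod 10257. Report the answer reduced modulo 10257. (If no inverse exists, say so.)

no inverse exists

Compute gcd(2002, 10257):
10257 = 5·2002 + 247
2002 = 8·247 + 26
247 = 9·26 + 13
26 = 2·13 + 0
gcd(2002, 10257) = 13 ≠ 1, so 2002 has no multiplicative inverse modulo 10257.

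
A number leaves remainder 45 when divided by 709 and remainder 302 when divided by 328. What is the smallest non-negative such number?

Write x = 45 + 709·k. Then 709·k ≡ 302 − 45 ≡ 257 (mod 328).
Need 709⁻¹ mod 328. Extended Euclid on (328, 53):
328 = 6·53 + 10
53 = 5·10 + 3
10 = 3·3 + 1
3 = 3·1 + 0
Back-substitute:
1 = 10 − 3·3
1 = −3·53 + 16·10
1 = 16·328 − 99·53
709⁻¹ ≡ 229 (mod 328), so k ≡ 229·257 ≡ 141 (mod 328).
x = 45 + 709·141 = 100014.

100014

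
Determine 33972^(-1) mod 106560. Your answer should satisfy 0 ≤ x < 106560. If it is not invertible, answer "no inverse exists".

no inverse exists

Compute gcd(33972, 106560):
106560 = 3·33972 + 4644
33972 = 7·4644 + 1464
4644 = 3·1464 + 252
1464 = 5·252 + 204
252 = 1·204 + 48
204 = 4·48 + 12
48 = 4·12 + 0
Since gcd = 12 > 1, 33972 is not a unit mod 106560.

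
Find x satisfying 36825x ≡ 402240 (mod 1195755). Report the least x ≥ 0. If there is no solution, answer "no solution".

First find gcd(36825, 1195755):
1195755 = 32×36825 + 17355
36825 = 2×17355 + 2115
17355 = 8×2115 + 435
2115 = 4×435 + 375
435 = 1×375 + 60
375 = 6×60 + 15
60 = 4×15 + 0
gcd = 15 and 15 | 402240, so solutions exist. Divide through by 15: 2455x ≡ 26816 (mod 79717).
Now find 2455⁻¹ mod 79717:
79717 = 32·2455 + 1157
2455 = 2·1157 + 141
1157 = 8·141 + 29
141 = 4·29 + 25
29 = 1·25 + 4
25 = 6·4 + 1
4 = 4·1 + 0
Back-substitute:
1 = 25 − 6·4
1 = −6·29 + 7·25
1 = 7·141 − 34·29
1 = −34·1157 + 279·141
1 = 279·2455 − 592·1157
1 = −592·79717 + 19223·2455
So 2455⁻¹ ≡ 19223 (mod 79717).
Then x ≡ 19223·26816 ≡ 33846 (mod 79717); the smallest non-negative solution is x = 33846.

33846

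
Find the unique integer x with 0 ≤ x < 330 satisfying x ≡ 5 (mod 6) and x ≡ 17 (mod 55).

Write x = 5 + 6·k. Then 6·k ≡ 17 − 5 ≡ 12 (mod 55).
Need 6⁻¹ mod 55. Extended Euclid on (55, 6):
55 = 9·6 + 1
6 = 6·1 + 0
Back-substitute:
1 = 55 − 9·6
6⁻¹ ≡ 46 (mod 55), so k ≡ 46·12 ≡ 2 (mod 55).
x = 5 + 6·2 = 17.

17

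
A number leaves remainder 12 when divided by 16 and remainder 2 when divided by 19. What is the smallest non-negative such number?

268

Write x = 12 + 16·k. Then 16·k ≡ 2 − 12 ≡ 9 (mod 19).
Need 16⁻¹ mod 19. Extended Euclid on (19, 16):
19 = 1·16 + 3
16 = 5·3 + 1
3 = 3·1 + 0
Back-substitute:
1 = 16 − 5·3
1 = −5·19 + 6·16
16⁻¹ ≡ 6 (mod 19), so k ≡ 6·9 ≡ 16 (mod 19).
x = 12 + 16·16 = 268.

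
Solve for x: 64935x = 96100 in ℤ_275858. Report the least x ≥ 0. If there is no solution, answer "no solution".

182866

First find gcd(64935, 275858):
275858 = 4*64935 + 16118
64935 = 4*16118 + 463
16118 = 34*463 + 376
463 = 1*376 + 87
376 = 4*87 + 28
87 = 3*28 + 3
28 = 9*3 + 1
3 = 3*1 + 0
gcd = 1, so a unique solution mod 275858 exists.
Back-substitute for the Bézout coefficients:
1 = 28 − 9·3
1 = −9·87 + 28·28
1 = 28·376 − 121·87
1 = −121·463 + 149·376
1 = 149·16118 − 5187·463
1 = −5187·64935 + 20897·16118
1 = 20897·275858 − 88775·64935
So 64935·(-88775) ≡ 1 (mod 275858), giving 64935⁻¹ ≡ 187083.
x ≡ 64935⁻¹·96100 ≡ 187083·96100 ≡ 182866 (mod 275858).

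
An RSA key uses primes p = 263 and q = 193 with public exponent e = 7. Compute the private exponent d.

φ(n) = (p−1)(q−1) = 262·192 = 50304.
Need d with 7·d ≡ 1 (mod 50304). Apply the extended Euclidean algorithm:
50304 = 7186×7 + 2
7 = 3×2 + 1
2 = 2×1 + 0
Back-substitute:
1 = 7 − 3·2
1 = −3·50304 + 21559·7
So 7·21559 ≡ 1 (mod 50304), hence d = 21559.

21559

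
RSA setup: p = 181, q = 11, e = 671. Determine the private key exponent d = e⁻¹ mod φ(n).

φ(n) = (p−1)(q−1) = 180·10 = 1800.
Need d with 671·d ≡ 1 (mod 1800). Apply the extended Euclidean algorithm:
1800 = 2*671 + 458
671 = 1*458 + 213
458 = 2*213 + 32
213 = 6*32 + 21
32 = 1*21 + 11
21 = 1*11 + 10
11 = 1*10 + 1
10 = 10*1 + 0
Back-substitute:
1 = 11 − 10
1 = −21 + 2·11
1 = 2·32 − 3·21
1 = −3·213 + 20·32
1 = 20·458 − 43·213
1 = −43·671 + 63·458
1 = 63·1800 − 169·671
So 671·(-169) ≡ 1 (mod 1800), hence d ≡ -169 ≡ 1631 (mod 1800).

1631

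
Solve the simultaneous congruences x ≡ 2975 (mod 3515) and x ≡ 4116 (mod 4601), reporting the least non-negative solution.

10259745

Write x = 2975 + 3515·k. Then 3515·k ≡ 4116 − 2975 ≡ 1141 (mod 4601).
Need 3515⁻¹ mod 4601. Extended Euclid on (4601, 3515):
4601 = 1·3515 + 1086
3515 = 3·1086 + 257
1086 = 4·257 + 58
257 = 4·58 + 25
58 = 2·25 + 8
25 = 3·8 + 1
8 = 8·1 + 0
Back-substitute:
1 = 25 − 3·8
1 = −3·58 + 7·25
1 = 7·257 − 31·58
1 = −31·1086 + 131·257
1 = 131·3515 − 424·1086
1 = −424·4601 + 555·3515
3515⁻¹ ≡ 555 (mod 4601), so k ≡ 555·1141 ≡ 2918 (mod 4601).
x = 2975 + 3515·2918 = 10259745.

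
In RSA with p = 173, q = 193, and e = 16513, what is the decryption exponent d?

16513

φ(n) = (p−1)(q−1) = 172·192 = 33024.
Need d with 16513·d ≡ 1 (mod 33024). Apply the extended Euclidean algorithm:
33024 = 1×16513 + 16511
16513 = 1×16511 + 2
16511 = 8255×2 + 1
2 = 2×1 + 0
Back-substitute:
1 = 16511 − 8255·2
1 = −8255·16513 + 8256·16511
1 = 8256·33024 − 16511·16513
So 16513·(-16511) ≡ 1 (mod 33024), hence d ≡ -16511 ≡ 16513 (mod 33024).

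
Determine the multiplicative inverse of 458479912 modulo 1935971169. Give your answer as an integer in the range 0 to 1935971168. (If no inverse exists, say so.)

Compute gcd(458479912, 1935971169):
1935971169 = 4×458479912 + 102051521
458479912 = 4×102051521 + 50273828
102051521 = 2×50273828 + 1503865
50273828 = 33×1503865 + 646283
1503865 = 2×646283 + 211299
646283 = 3×211299 + 12386
211299 = 17×12386 + 737
12386 = 16×737 + 594
737 = 1×594 + 143
594 = 4×143 + 22
143 = 6×22 + 11
22 = 2×11 + 0
Since gcd = 11 > 1, 458479912 is not a unit mod 1935971169.

no inverse exists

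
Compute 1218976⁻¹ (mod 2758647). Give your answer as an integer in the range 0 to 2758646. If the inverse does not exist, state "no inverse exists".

1450966

Extended Euclidean algorithm:
2758647 = 2*1218976 + 320695
1218976 = 3*320695 + 256891
320695 = 1*256891 + 63804
256891 = 4*63804 + 1675
63804 = 38*1675 + 154
1675 = 10*154 + 135
154 = 1*135 + 19
135 = 7*19 + 2
19 = 9*2 + 1
2 = 2*1 + 0
The gcd is 1. Working backward:
1 = 19 − 9·2
1 = −9·135 + 64·19
1 = 64·154 − 73·135
1 = −73·1675 + 794·154
1 = 794·63804 − 30245·1675
1 = −30245·256891 + 121774·63804
1 = 121774·320695 − 152019·256891
1 = −152019·1218976 + 577831·320695
1 = 577831·2758647 − 1307681·1218976
So 1218976·(-1307681) ≡ 1 (mod 2758647), and -1307681 ≡ 1450966 (mod 2758647).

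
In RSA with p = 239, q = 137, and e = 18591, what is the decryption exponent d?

φ(n) = (p−1)(q−1) = 238·136 = 32368.
Need d with 18591·d ≡ 1 (mod 32368). Apply the extended Euclidean algorithm:
32368 = 1×18591 + 13777
18591 = 1×13777 + 4814
13777 = 2×4814 + 4149
4814 = 1×4149 + 665
4149 = 6×665 + 159
665 = 4×159 + 29
159 = 5×29 + 14
29 = 2×14 + 1
14 = 14×1 + 0
Back-substitute:
1 = 29 − 2·14
1 = −2·159 + 11·29
1 = 11·665 − 46·159
1 = −46·4149 + 287·665
1 = 287·4814 − 333·4149
1 = −333·13777 + 953·4814
1 = 953·18591 − 1286·13777
1 = −1286·32368 + 2239·18591
So 18591·2239 ≡ 1 (mod 32368), hence d = 2239.

2239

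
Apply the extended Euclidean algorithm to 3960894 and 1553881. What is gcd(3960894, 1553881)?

7

Apply Euclid's algorithm to 3960894 and 1553881:
3960894 = 2*1553881 + 853132
1553881 = 1*853132 + 700749
853132 = 1*700749 + 152383
700749 = 4*152383 + 91217
152383 = 1*91217 + 61166
91217 = 1*61166 + 30051
61166 = 2*30051 + 1064
30051 = 28*1064 + 259
1064 = 4*259 + 28
259 = 9*28 + 7
28 = 4*7 + 0
gcd(3960894, 1553881) = 7.
Express as a combination:
7 = 259 − 9·28
7 = −9·1064 + 37·259
7 = 37·30051 − 1045·1064
7 = −1045·61166 + 2127·30051
7 = 2127·91217 − 3172·61166
7 = −3172·152383 + 5299·91217
7 = 5299·700749 − 24368·152383
7 = −24368·853132 + 29667·700749
7 = 29667·1553881 − 54035·853132
7 = −54035·3960894 + 137737·1553881
So 7 = (-54035)·3960894 + (137737)·1553881.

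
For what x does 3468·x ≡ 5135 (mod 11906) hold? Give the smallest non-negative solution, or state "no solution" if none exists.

gcd(3468, 11906):
11906 = 3·3468 + 1502
3468 = 2·1502 + 464
1502 = 3·464 + 110
464 = 4·110 + 24
110 = 4·24 + 14
24 = 1·14 + 10
14 = 1·10 + 4
10 = 2·4 + 2
4 = 2·2 + 0
gcd = 2, but 2 ∤ 5135, so the congruence has no solution.

no solution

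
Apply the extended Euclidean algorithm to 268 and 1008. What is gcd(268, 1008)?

4

Repeated division:
1008 = 3*268 + 204
268 = 1*204 + 64
204 = 3*64 + 12
64 = 5*12 + 4
12 = 3*4 + 0
gcd(268, 1008) = 4.
Back-substituting:
4 = 64 − 5·12
4 = −5·204 + 16·64
4 = 16·268 − 21·204
4 = −21·1008 + 79·268
So 4 = (-21)·1008 + (79)·268.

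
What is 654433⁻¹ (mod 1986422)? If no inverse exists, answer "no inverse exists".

gcd(1986422, 654433) by repeated division:
1986422 = 3×654433 + 23123
654433 = 28×23123 + 6989
23123 = 3×6989 + 2156
6989 = 3×2156 + 521
2156 = 4×521 + 72
521 = 7×72 + 17
72 = 4×17 + 4
17 = 4×4 + 1
4 = 4×1 + 0
The gcd is 1. Working backward:
1 = 17 − 4·4
1 = −4·72 + 17·17
1 = 17·521 − 123·72
1 = −123·2156 + 509·521
1 = 509·6989 − 1650·2156
1 = −1650·23123 + 5459·6989
1 = 5459·654433 − 154502·23123
1 = −154502·1986422 + 468965·654433
So 654433·468965 ≡ 1 (mod 1986422).

468965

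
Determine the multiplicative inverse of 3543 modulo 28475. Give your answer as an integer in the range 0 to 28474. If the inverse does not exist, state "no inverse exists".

4782

Extended Euclidean algorithm:
28475 = 8·3543 + 131
3543 = 27·131 + 6
131 = 21·6 + 5
6 = 1·5 + 1
5 = 5·1 + 0
Since gcd(3543, 28475) = 1, back-substitute to write 1 as a combination:
1 = 6 − 5
1 = −131 + 22·6
1 = 22·3543 − 595·131
1 = −595·28475 + 4782·3543
So 3543·4782 ≡ 1 (mod 28475).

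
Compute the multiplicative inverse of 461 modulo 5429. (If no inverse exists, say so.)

Run Euclid on (5429, 461):
5429 = 11×461 + 358
461 = 1×358 + 103
358 = 3×103 + 49
103 = 2×49 + 5
49 = 9×5 + 4
5 = 1×4 + 1
4 = 4×1 + 0
The gcd is 1. Working backward:
1 = 5 − 4
1 = −49 + 10·5
1 = 10·103 − 21·49
1 = −21·358 + 73·103
1 = 73·461 − 94·358
1 = −94·5429 + 1107·461
So 461·1107 ≡ 1 (mod 5429).

1107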